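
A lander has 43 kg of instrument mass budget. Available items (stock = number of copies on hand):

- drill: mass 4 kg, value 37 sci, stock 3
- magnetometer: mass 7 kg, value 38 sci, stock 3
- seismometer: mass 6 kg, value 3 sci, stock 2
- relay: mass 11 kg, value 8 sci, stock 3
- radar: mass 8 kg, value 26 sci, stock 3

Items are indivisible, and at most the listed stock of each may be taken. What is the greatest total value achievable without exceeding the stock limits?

Top feasible selections:
- 3×drill + 3×magnetometer + 1×radar: mass 41, value 251
- 3×drill + 2×magnetometer + 2×radar: mass 42, value 239
- 3×drill + 3×magnetometer + 1×seismometer: mass 39, value 228
Best: 251 sci.

251 sci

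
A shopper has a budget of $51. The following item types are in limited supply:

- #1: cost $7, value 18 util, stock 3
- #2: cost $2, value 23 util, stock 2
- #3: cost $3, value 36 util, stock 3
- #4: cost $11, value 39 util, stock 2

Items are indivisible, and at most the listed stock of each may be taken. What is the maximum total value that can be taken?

Best selections within cost 51 and stock limits:
- 2×#1 + 2×#2 + 3×#3 + 2×#4: cost 49, value 268
- 1×#1 + 2×#2 + 3×#3 + 2×#4: cost 42, value 250
- 3×#1 + 2×#2 + 3×#3 + 1×#4: cost 45, value 247
Best: 268 util.

268 util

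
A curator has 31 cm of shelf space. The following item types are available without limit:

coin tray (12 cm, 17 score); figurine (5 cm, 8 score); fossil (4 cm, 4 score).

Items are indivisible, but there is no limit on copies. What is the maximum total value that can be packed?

Best value-per-unit is figurine at 8/5, and filling with it alone uses length 6×5=30. No mix of the others beats 6×8 = 48.

48 score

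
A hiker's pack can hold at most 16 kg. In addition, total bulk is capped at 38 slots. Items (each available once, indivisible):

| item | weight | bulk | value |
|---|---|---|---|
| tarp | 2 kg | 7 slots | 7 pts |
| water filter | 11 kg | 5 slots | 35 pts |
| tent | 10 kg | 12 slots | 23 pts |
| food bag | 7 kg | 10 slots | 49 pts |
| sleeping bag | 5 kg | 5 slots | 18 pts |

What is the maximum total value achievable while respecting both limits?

74 pts

Feasible sets respecting both limits:
- tarp+food bag+sleeping bag: weight 14, bulk 22, value 74
- food bag+sleeping bag: weight 12, bulk 15, value 67
- tarp+food bag: weight 9, bulk 17, value 56
Best: 74 pts.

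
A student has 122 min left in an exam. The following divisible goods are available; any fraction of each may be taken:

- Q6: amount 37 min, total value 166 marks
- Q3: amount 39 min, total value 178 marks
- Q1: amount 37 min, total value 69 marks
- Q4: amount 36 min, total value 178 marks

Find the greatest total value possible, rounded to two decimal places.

Take in order of value per unit:
- Q4 (178/36 per unit): all 36 → value 178, running total 178.00
- Q3 (178/39 per unit): all 39 → value 178, running total 356.00
- Q6 (166/37 per unit): all 37 → value 166, running total 522.00
- Q1 (69/37 per unit): 10 of 37 → value 10×69/37 = 18.6486, running total 540.65
Total 540.65.

540.65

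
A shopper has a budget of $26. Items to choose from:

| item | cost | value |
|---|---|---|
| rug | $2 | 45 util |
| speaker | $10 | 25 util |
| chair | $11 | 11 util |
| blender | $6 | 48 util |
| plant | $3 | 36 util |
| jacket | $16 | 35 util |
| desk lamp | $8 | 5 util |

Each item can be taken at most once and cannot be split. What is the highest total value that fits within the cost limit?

154 util

Check high-value combinations within $26:
- rug+speaker+blender+plant: cost 2+10+6+3=21, value 45+25+48+36=154
- rug+chair+blender+plant: cost 2+11+6+3=22, value 45+11+48+36=140
- rug+blender+plant+desk lamp: cost 2+6+3+8=19, value 45+48+36+5=134
- rug+blender+plant: cost 2+6+3=11, value 45+48+36=129
- rug+blender+jacket: cost 2+6+16=24, value 45+48+35=128
Best: 154 util.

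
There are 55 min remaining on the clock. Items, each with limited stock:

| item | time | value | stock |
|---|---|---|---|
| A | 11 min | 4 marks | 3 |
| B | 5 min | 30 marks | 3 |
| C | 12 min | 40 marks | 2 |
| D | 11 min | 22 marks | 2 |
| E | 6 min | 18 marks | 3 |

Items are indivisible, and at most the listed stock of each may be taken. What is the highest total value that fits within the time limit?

206 marks

Top feasible selections:
- 3×B + 2×C + 2×E: time 51, value 206
- 2×B + 2×C + 3×E: time 52, value 194
- 3×B + 2×C + 1×D: time 50, value 192
- 3×B + 1×C + 2×D + 1×E: time 55, value 192
Best: 206 marks.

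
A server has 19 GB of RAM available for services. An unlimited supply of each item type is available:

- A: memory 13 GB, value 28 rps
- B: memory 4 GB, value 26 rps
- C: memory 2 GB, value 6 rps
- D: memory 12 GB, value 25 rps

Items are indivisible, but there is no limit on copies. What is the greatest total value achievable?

Best value-per-unit is B at 26/4; filling with it alone gives 4×26 = 104.
Optimal mix: 4×B + 1×C → memory 18, value 110.

110 rps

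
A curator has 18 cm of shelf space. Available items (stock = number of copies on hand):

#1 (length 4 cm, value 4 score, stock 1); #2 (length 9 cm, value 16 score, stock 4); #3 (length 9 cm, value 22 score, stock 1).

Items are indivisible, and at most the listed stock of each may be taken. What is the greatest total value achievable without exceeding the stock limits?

Best selections within length 18 and stock limits:
- 1×#2 + 1×#3: length 18, value 38
- 2×#2: length 18, value 32
- 1×#1 + 1×#3: length 13, value 26
Best: 38 score.

38 score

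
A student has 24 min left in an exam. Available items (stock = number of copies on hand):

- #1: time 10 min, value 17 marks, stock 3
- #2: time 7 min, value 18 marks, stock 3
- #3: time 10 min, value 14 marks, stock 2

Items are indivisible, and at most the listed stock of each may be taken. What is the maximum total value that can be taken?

Top feasible selections:
- 3×#2: time 21, value 54
- 1×#1 + 2×#2: time 24, value 53
- 2×#2 + 1×#3: time 24, value 50
- 2×#2: time 14, value 36
Best: 54 marks.

54 marks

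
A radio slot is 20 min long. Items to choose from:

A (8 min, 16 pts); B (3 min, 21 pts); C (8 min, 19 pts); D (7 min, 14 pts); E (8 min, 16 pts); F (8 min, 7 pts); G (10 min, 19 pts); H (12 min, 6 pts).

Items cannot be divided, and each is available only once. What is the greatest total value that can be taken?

Check high-value combinations within 20 min:
- A+B+C: duration 8+3+8=19, value 16+21+19=56
- B+C+E: duration 3+8+8=19, value 21+19+16=56
- B+C+D: duration 3+8+7=18, value 21+19+14=54
- B+D+G: duration 3+7+10=20, value 21+14+19=54
Best: 56 pts.

56 pts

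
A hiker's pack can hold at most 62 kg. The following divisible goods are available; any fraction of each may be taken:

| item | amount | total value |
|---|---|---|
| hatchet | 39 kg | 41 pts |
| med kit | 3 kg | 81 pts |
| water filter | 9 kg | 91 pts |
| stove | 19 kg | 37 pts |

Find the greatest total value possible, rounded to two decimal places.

241.59

Take in order of value per unit:
- med kit (81/3 per unit): all 3 → value 81, running total 81.00
- water filter (91/9 per unit): all 9 → value 91, running total 172.00
- stove (37/19 per unit): all 19 → value 37, running total 209.00
- hatchet (41/39 per unit): 31 of 39 → value 31×41/39 = 32.5897, running total 241.59
Total 241.59.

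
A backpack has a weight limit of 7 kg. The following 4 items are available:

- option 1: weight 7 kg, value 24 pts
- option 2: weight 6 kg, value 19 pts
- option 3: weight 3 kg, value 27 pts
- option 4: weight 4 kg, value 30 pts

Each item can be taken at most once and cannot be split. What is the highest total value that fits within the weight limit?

57 pts

Check high-value combinations within 7 kg:
- option 3+option 4: weight 3+4=7, value 27+30=57
- option 4: weight 4, value 30
- option 3: weight 3, value 27
- option 1: weight 7, value 24
Best: 57 pts.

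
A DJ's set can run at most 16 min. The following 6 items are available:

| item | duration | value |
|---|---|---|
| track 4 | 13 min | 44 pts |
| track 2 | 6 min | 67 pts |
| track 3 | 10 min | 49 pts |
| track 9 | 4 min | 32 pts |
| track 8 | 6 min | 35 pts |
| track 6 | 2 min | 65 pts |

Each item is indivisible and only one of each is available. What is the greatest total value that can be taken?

167 pts

Check high-value combinations within 16 min:
- track 2+track 8+track 6: duration 6+6+2=14, value 67+35+65=167
- track 2+track 9+track 6: duration 6+4+2=12, value 67+32+65=164
- track 3+track 9+track 6: duration 10+4+2=16, value 49+32+65=146
Best: 167 pts.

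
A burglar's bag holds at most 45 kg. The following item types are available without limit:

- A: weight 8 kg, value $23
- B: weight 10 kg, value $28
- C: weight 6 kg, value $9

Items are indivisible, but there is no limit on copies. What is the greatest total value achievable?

$125

Best value-per-unit is A at 23/8; filling with it alone gives 5×23 = 115.
Optimal mix: 3×A + 2×B → weight 44, value 125.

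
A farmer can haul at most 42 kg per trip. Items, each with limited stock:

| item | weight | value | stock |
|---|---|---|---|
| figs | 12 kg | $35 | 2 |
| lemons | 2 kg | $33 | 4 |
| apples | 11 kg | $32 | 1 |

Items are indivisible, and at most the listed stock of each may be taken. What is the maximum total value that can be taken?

Top feasible selections:
- 2×figs + 4×lemons: weight 32, value 202
- 2×figs + 3×lemons + 1×apples: weight 41, value 201
Best: $202.

$202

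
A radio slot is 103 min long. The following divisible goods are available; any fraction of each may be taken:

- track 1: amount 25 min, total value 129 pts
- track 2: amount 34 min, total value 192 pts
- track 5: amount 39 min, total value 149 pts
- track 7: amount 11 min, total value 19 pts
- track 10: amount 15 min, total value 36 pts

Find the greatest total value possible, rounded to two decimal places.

482.00

Take in order of value per unit:
- track 2 (192/34 per unit): all 34 → value 192, running total 192.00
- track 1 (129/25 per unit): all 25 → value 129, running total 321.00
- track 5 (149/39 per unit): all 39 → value 149, running total 470.00
- track 10 (36/15 per unit): 5 of 15 → value 5×36/15 = 12.0000, running total 482.00
Total 482.00.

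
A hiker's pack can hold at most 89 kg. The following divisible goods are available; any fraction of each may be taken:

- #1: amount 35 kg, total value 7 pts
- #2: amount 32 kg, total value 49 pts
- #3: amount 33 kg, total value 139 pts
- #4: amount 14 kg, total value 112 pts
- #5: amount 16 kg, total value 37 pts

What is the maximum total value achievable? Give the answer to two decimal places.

Take in order of value per unit:
- #4 (112/14 per unit): all 14 → value 112, running total 112.00
- #3 (139/33 per unit): all 33 → value 139, running total 251.00
- #5 (37/16 per unit): all 16 → value 37, running total 288.00
- #2 (49/32 per unit): 26 of 32 → value 26×49/32 = 39.8125, running total 327.81
Total 327.81.

327.81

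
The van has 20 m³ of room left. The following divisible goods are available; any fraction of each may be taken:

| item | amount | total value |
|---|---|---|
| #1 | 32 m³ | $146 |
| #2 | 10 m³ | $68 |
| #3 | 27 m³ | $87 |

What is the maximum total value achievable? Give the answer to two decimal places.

113.63

Take in order of value per unit:
- #2 (68/10 per unit): all 10 → value 68, running total 68.00
- #1 (146/32 per unit): 10 of 32 → value 10×146/32 = 45.6250, running total 113.63
Total 113.63.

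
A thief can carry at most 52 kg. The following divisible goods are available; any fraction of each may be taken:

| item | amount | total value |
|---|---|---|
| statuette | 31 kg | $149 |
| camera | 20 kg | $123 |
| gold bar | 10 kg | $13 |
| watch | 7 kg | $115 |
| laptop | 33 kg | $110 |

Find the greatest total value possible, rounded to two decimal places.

358.16

Take in order of value per unit:
- watch (115/7 per unit): all 7 → value 115, running total 115.00
- camera (123/20 per unit): all 20 → value 123, running total 238.00
- statuette (149/31 per unit): 25 of 31 → value 25×149/31 = 120.1613, running total 358.16
Total 358.16.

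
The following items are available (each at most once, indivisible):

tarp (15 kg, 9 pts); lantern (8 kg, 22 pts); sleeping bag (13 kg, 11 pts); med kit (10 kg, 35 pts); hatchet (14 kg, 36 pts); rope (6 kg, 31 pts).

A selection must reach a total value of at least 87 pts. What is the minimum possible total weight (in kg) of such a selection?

Subsets with value ≥ 87, sorted by total weight:
- lantern+med kit+rope: weight 24, value 88
- lantern+hatchet+rope: weight 28, value 89
- med kit+hatchet+rope: weight 30, value 102
- lantern+med kit+hatchet: weight 32, value 93
Minimum weight: 24 kg.

24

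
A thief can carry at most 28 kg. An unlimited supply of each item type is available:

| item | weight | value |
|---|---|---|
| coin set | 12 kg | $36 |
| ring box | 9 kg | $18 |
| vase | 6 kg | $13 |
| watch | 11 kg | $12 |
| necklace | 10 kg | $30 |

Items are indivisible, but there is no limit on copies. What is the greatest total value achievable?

$79

Best value-per-unit is coin set at 36/12; filling with it alone gives 2×36 = 72.
Optimal mix: 1×coin set + 1×vase + 1×necklace → weight 28, value 79.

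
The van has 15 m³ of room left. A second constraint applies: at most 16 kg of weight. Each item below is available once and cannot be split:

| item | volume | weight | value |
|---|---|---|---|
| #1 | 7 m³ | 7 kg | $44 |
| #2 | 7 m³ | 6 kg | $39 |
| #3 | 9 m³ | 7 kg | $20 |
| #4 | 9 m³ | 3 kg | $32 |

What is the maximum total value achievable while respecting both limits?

Feasible sets respecting both limits:
- #1+#2: volume 14, weight 13, value 83
- #1: volume 7, weight 7, value 44
- #2: volume 7, weight 6, value 39
Best: $83.

$83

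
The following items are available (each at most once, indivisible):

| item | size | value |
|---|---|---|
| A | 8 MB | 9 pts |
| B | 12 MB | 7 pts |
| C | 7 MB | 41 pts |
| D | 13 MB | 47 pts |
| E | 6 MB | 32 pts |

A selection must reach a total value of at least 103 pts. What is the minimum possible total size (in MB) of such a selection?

26

Subsets with value ≥ 103, sorted by total size:
- C+D+E: size 26, value 120
- A+C+D+E: size 34, value 129
- B+C+D+E: size 38, value 127
- A+B+C+D: size 40, value 104
Minimum size: 26 MB.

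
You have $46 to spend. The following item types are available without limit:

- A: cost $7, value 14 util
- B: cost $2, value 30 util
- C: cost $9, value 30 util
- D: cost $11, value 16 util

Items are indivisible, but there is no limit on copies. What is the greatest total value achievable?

690 util

Best value-per-unit is B at 30/2, and filling with it alone uses cost 23×2=46. No mix of the others beats 23×30 = 690.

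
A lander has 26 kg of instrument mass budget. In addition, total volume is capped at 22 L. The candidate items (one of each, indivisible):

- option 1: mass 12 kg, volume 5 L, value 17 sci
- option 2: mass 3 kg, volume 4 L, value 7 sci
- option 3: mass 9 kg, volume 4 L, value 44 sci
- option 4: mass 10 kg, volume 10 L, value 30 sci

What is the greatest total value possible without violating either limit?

Feasible sets respecting both limits:
- option 2+option 3+option 4: mass 22, volume 18, value 81
- option 3+option 4: mass 19, volume 14, value 74
- option 1+option 2+option 3: mass 24, volume 13, value 68
Best: 81 sci.

81 sci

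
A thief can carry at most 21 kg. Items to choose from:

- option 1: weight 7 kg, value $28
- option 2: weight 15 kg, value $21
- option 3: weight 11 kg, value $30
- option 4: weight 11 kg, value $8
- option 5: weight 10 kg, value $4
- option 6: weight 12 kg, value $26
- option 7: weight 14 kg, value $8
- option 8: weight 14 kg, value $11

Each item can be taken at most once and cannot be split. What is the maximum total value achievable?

$58

Check high-value combinations within 21 kg:
- option 1+option 3: weight 7+11=18, value 28+30=58
- option 1+option 6: weight 7+12=19, value 28+26=54
- option 1+option 8: weight 7+14=21, value 28+11=39
Best: $58.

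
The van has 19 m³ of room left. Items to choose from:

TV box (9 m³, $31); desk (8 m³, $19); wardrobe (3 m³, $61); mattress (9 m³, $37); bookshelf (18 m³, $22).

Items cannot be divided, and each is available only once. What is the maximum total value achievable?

$98

Check high-value combinations within 19 m³:
- wardrobe+mattress: volume 3+9=12, value 61+37=98
- TV box+wardrobe: volume 9+3=12, value 31+61=92
- desk+wardrobe: volume 8+3=11, value 19+61=80
- TV box+mattress: volume 9+9=18, value 31+37=68
- wardrobe: volume 3, value 61
Best: $98.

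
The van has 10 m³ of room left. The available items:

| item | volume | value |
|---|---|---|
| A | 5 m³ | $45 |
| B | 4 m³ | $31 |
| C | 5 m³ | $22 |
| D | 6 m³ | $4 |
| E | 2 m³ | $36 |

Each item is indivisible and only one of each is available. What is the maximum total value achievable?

$81

This is a 0/1 knapsack; check combinations near the capacity.
- A+E: volume 5+2=7, value 45+36=81
- A+B: volume 5+4=9, value 45+31=76
- B+E: volume 4+2=6, value 31+36=67
- A+C: volume 5+5=10, value 45+22=67
- C+E: volume 5+2=7, value 22+36=58
Best: $81.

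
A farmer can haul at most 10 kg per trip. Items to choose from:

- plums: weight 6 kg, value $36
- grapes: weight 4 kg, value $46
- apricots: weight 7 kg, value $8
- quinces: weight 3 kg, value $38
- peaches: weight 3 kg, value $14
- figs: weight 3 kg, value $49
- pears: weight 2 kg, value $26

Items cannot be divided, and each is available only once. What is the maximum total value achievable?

$133

Check high-value combinations within 10 kg:
- grapes+quinces+figs: weight 4+3+3=10, value 46+38+49=133
- grapes+figs+pears: weight 4+3+2=9, value 46+49+26=121
- quinces+figs+pears: weight 3+3+2=8, value 38+49+26=113
- grapes+quinces+pears: weight 4+3+2=9, value 46+38+26=110
- grapes+peaches+figs: weight 4+3+3=10, value 46+14+49=109
Best: $133.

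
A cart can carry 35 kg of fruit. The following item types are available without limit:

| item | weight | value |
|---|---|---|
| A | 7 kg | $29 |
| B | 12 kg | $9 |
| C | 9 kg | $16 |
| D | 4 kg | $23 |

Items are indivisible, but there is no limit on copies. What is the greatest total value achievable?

$190

Best value-per-unit is D at 23/4; filling with it alone gives 8×23 = 184.
Optimal mix: 1×A + 7×D → weight 35, value 190.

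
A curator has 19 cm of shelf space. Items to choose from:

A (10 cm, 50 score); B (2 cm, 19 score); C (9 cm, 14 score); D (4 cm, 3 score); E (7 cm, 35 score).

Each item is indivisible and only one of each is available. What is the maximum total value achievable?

Check high-value combinations within 19 cm:
- A+B+E: length 10+2+7=19, value 50+19+35=104
- A+E: length 10+7=17, value 50+35=85
- A+B+D: length 10+2+4=16, value 50+19+3=72
Best: 104 score.

104 score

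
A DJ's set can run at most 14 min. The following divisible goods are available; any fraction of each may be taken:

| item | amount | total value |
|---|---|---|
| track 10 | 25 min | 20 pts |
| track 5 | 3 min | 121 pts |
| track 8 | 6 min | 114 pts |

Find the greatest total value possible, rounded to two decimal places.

239.00

Take in order of value per unit:
- track 5 (121/3 per unit): all 3 → value 121, running total 121.00
- track 8 (114/6 per unit): all 6 → value 114, running total 235.00
- track 10 (20/25 per unit): 5 of 25 → value 5×20/25 = 4.0000, running total 239.00
Total 239.00.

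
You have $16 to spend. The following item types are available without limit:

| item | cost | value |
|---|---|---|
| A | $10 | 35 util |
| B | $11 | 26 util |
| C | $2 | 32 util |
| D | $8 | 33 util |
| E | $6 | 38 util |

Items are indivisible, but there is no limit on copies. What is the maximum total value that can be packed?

256 util

Best value-per-unit is C at 32/2, and filling with it alone uses cost 8×2=16. No mix of the others beats 8×32 = 256.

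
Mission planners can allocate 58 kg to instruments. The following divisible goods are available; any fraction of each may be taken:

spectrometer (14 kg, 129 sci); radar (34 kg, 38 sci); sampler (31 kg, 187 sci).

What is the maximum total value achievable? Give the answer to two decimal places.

330.53

Take in order of value per unit:
- spectrometer (129/14 per unit): all 14 → value 129, running total 129.00
- sampler (187/31 per unit): all 31 → value 187, running total 316.00
- radar (38/34 per unit): 13 of 34 → value 13×38/34 = 14.5294, running total 330.53
Total 330.53.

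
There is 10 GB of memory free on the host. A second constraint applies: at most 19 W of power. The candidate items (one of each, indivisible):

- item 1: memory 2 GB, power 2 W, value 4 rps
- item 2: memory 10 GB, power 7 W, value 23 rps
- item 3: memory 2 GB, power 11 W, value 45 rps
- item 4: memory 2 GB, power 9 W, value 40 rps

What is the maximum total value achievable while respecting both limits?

Feasible sets respecting both limits:
- item 1+item 3: memory 4, power 13, value 49
- item 3: memory 2, power 11, value 45
- item 1+item 4: memory 4, power 11, value 44
- item 4: memory 2, power 9, value 40
Best: 49 rps.

49 rps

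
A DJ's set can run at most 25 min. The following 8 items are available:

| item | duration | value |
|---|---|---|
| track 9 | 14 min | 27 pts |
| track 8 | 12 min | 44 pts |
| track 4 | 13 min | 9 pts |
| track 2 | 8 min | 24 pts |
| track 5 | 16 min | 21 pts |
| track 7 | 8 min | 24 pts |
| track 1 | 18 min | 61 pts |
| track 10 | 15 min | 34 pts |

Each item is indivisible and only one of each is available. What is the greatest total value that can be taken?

This is a 0/1 knapsack; check combinations near the capacity.
- track 8+track 2: duration 12+8=20, value 44+24=68
- track 8+track 7: duration 12+8=20, value 44+24=68
- track 1: duration 18, value 61
- track 2+track 10: duration 8+15=23, value 24+34=58
Best: 68 pts.

68 pts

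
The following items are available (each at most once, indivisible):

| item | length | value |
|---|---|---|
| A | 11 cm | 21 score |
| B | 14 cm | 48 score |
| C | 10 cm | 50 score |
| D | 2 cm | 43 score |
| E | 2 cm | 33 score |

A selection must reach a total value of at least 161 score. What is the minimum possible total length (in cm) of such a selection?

28

Subsets with value ≥ 161, sorted by total length:
- B+C+D+E: length 28, value 174
- A+B+C+D: length 37, value 162
- A+B+C+D+E: length 39, value 195
Minimum length: 28 cm.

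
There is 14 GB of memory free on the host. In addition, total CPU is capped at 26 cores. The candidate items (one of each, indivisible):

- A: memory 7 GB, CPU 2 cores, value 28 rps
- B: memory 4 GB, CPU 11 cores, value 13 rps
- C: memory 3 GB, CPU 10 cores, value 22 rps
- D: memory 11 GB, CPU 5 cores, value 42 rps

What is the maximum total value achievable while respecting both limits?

Feasible sets respecting both limits:
- C+D: memory 14, CPU 15, value 64
- A+B+C: memory 14, CPU 23, value 63
- A+C: memory 10, CPU 12, value 50
Best: 64 rps.

64 rps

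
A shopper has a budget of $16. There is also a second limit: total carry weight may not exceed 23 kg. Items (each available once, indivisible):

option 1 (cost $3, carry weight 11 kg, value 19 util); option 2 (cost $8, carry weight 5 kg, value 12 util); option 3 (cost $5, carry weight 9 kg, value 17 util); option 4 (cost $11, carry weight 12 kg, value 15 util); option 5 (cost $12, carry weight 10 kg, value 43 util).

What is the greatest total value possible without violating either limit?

Feasible sets respecting both limits:
- option 1+option 5: cost 15, carry weight 21, value 62
- option 5: cost 12, carry weight 10, value 43
- option 1+option 3: cost 8, carry weight 20, value 36
Best: 62 util.

62 util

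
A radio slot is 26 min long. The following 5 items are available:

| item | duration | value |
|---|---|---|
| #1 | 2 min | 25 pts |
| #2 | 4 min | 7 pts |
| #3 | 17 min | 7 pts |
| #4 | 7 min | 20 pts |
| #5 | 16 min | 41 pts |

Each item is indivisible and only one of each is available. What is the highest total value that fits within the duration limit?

This is a 0/1 knapsack; check combinations near the capacity.
- #1+#4+#5: duration 2+7+16=25, value 25+20+41=86
- #1+#2+#5: duration 2+4+16=22, value 25+7+41=73
- #1+#5: duration 2+16=18, value 25+41=66
Best: 86 pts.

86 pts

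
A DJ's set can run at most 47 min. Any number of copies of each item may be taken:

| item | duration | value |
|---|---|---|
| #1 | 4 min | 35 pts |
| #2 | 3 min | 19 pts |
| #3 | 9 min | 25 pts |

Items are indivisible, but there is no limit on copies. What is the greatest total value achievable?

Best value-per-unit is #1 at 35/4; filling with it alone gives 11×35 = 385.
Optimal mix: 11×#1 + 1×#2 → duration 47, value 404.

404 pts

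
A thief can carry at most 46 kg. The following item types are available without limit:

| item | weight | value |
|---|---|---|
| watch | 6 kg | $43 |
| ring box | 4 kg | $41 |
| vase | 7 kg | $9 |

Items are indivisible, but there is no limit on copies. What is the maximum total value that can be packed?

$453

Best value-per-unit is ring box at 41/4; filling with it alone gives 11×41 = 451.
Optimal mix: 1×watch + 10×ring box → weight 46, value 453.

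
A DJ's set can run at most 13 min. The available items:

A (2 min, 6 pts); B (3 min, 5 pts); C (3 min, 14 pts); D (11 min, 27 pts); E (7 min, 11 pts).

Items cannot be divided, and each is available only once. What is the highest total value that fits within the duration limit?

33 pts

Check high-value combinations within 13 min:
- A+D: duration 2+11=13, value 6+27=33
- A+C+E: duration 2+3+7=12, value 6+14+11=31
- B+C+E: duration 3+3+7=13, value 5+14+11=30
- D: duration 11, value 27
Best: 33 pts.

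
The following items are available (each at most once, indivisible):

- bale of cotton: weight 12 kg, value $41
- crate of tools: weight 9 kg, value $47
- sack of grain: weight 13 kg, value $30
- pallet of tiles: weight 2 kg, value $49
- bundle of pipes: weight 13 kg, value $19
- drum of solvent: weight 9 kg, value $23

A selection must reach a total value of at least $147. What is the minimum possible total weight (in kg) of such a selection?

Subsets with value ≥ 147, sorted by total weight:
- bale of cotton+crate of tools+pallet of tiles+drum of solvent: weight 32, value 160
- crate of tools+sack of grain+pallet of tiles+drum of solvent: weight 33, value 149
Minimum weight: 32 kg.

32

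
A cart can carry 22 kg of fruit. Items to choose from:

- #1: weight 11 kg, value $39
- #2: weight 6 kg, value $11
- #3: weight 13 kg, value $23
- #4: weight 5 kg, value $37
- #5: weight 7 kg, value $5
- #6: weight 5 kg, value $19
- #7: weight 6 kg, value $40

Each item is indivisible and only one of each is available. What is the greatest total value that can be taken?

$116

Check high-value combinations within 22 kg:
- #1+#4+#7: weight 11+5+6=22, value 39+37+40=116
- #2+#4+#6+#7: weight 6+5+5+6=22, value 11+37+19+40=107
- #1+#6+#7: weight 11+5+6=22, value 39+19+40=98
- #4+#6+#7: weight 5+5+6=16, value 37+19+40=96
- #1+#4+#6: weight 11+5+5=21, value 39+37+19=95
Best: $116.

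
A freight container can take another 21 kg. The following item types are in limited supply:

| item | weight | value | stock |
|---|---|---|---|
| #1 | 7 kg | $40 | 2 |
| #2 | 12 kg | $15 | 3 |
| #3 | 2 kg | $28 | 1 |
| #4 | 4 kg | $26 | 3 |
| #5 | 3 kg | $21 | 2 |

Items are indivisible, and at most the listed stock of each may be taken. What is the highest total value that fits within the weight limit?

$148

Top feasible selections:
- 1×#3 + 3×#4 + 2×#5: weight 20, value 148
- 1×#1 + 1×#3 + 3×#4: weight 21, value 146
- 1×#1 + 1×#3 + 2×#4 + 1×#5: weight 20, value 141
- 1×#1 + 1×#3 + 1×#4 + 2×#5: weight 19, value 136
Best: $148.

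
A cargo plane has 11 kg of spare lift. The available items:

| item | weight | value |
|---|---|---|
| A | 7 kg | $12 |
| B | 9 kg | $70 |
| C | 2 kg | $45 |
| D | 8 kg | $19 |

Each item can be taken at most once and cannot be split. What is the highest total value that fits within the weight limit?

Check high-value combinations within 11 kg:
- B+C: weight 9+2=11, value 70+45=115
- B: weight 9, value 70
- C+D: weight 2+8=10, value 45+19=64
- A+C: weight 7+2=9, value 12+45=57
- C: weight 2, value 45
Best: $115.

$115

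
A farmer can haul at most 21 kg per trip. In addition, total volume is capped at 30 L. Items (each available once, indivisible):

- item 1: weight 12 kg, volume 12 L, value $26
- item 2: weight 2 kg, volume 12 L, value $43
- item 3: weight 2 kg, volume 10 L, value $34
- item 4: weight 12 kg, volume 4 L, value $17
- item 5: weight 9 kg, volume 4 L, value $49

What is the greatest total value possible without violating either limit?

$126

Feasible sets respecting both limits:
- item 2+item 3+item 5: weight 13, volume 26, value 126
- item 2+item 3+item 4: weight 16, volume 26, value 94
- item 2+item 5: weight 11, volume 16, value 92
- item 3+item 5: weight 11, volume 14, value 83
Best: $126.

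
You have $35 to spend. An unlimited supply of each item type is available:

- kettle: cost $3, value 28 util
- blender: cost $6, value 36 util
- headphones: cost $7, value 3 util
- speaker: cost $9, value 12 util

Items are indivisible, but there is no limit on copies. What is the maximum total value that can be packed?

Best value-per-unit is kettle at 28/3, and filling with it alone uses cost 11×3=33. No mix of the others beats 11×28 = 308.

308 util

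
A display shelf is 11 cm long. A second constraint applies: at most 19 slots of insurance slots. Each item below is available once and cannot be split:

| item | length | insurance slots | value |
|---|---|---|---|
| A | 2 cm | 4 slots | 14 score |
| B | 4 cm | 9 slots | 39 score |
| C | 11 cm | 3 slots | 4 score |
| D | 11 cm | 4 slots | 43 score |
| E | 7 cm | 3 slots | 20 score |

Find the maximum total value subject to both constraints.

Feasible sets respecting both limits:
- B+E: length 11, insurance slots 12, value 59
- A+B: length 6, insurance slots 13, value 53
- D: length 11, insurance slots 4, value 43
- B: length 4, insurance slots 9, value 39
Best: 59 score.

59 score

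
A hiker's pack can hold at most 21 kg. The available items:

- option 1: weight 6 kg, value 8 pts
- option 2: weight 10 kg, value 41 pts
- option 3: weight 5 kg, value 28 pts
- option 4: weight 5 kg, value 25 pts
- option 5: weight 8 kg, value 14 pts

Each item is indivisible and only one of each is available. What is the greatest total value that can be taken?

94 pts

This is a 0/1 knapsack; check combinations near the capacity.
- option 2+option 3+option 4: weight 10+5+5=20, value 41+28+25=94
- option 1+option 2+option 3: weight 6+10+5=21, value 8+41+28=77
- option 1+option 2+option 4: weight 6+10+5=21, value 8+41+25=74
- option 2+option 3: weight 10+5=15, value 41+28=69
- option 3+option 4+option 5: weight 5+5+8=18, value 28+25+14=67
Best: 94 pts.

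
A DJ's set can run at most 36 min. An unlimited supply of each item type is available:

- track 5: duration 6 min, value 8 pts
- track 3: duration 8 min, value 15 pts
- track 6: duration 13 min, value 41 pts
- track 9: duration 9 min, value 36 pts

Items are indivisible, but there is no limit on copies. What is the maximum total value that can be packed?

144 pts

Best value-per-unit is track 9 at 36/9, and filling with it alone uses duration 4×9=36. No mix of the others beats 4×36 = 144.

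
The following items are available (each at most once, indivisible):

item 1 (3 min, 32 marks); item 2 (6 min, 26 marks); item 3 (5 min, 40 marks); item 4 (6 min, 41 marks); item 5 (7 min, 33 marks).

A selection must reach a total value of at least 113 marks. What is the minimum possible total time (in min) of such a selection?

Subsets with value ≥ 113, sorted by total time:
- item 1+item 3+item 4: time 14, value 113
- item 3+item 4+item 5: time 18, value 114
Minimum time: 14 min.

14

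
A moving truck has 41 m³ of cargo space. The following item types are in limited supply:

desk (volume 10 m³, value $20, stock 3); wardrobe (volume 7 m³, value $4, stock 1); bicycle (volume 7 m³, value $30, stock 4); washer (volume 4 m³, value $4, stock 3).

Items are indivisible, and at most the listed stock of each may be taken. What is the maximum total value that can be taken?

$140

Top feasible selections:
- 1×desk + 4×bicycle: volume 38, value 140
- 4×bicycle + 3×washer: volume 40, value 132
- 2×desk + 3×bicycle: volume 41, value 130
Best: $140.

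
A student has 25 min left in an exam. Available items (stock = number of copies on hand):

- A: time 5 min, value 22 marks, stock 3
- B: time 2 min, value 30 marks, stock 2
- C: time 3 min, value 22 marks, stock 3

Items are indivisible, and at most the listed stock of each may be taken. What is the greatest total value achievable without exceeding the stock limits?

170 marks

Best selections within time 25 and stock limits:
- 2×A + 2×B + 3×C: time 23, value 170
- 3×A + 2×B + 2×C: time 25, value 170
- 1×A + 2×B + 3×C: time 18, value 148
- 2×A + 2×B + 2×C: time 20, value 148
Best: 170 marks.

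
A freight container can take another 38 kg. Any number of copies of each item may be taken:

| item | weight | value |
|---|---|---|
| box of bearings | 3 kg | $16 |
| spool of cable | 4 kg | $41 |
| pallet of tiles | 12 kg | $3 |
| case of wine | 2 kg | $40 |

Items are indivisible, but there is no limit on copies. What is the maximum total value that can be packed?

$760

Best value-per-unit is case of wine at 40/2, and filling with it alone uses weight 19×2=38. No mix of the others beats 19×40 = 760.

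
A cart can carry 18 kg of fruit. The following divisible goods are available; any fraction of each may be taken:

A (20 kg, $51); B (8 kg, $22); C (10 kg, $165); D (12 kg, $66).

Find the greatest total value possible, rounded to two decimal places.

Take in order of value per unit:
- C (165/10 per unit): all 10 → value 165, running total 165.00
- D (66/12 per unit): 8 of 12 → value 8×66/12 = 44.0000, running total 209.00
Total 209.00.

209.00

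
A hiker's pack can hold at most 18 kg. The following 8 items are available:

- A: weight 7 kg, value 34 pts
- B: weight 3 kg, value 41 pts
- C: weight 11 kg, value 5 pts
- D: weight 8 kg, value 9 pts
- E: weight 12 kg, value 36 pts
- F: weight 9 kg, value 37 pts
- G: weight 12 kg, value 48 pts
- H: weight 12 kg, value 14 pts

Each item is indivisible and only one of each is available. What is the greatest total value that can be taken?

This is a 0/1 knapsack; check combinations near the capacity.
- B+G: weight 3+12=15, value 41+48=89
- A+B+D: weight 7+3+8=18, value 34+41+9=84
- B+F: weight 3+9=12, value 41+37=78
Best: 89 pts.

89 pts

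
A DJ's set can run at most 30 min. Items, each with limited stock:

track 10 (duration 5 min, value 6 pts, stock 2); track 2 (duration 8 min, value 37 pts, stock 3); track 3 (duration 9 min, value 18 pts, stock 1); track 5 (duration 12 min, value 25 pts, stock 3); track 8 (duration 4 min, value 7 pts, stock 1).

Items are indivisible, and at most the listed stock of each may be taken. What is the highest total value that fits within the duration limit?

118 pts

Top feasible selections:
- 3×track 2 + 1×track 8: duration 28, value 118
- 1×track 10 + 3×track 2: duration 29, value 117
Best: 118 pts.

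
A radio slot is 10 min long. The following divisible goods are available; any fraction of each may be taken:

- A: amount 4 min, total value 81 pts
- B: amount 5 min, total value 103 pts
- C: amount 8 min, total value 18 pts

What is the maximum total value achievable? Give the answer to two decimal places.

Take in order of value per unit:
- B (103/5 per unit): all 5 → value 103, running total 103.00
- A (81/4 per unit): all 4 → value 81, running total 184.00
- C (18/8 per unit): 1 of 8 → value 1×18/8 = 2.2500, running total 186.25
Total 186.25.

186.25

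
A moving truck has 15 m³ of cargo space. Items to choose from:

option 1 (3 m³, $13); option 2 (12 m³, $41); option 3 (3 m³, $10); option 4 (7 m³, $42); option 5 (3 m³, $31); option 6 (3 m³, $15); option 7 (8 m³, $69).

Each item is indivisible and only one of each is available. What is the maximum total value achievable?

$115

Check high-value combinations within 15 m³:
- option 5+option 6+option 7: volume 3+3+8=14, value 31+15+69=115
- option 1+option 5+option 7: volume 3+3+8=14, value 13+31+69=113
- option 4+option 7: volume 7+8=15, value 42+69=111
Best: $115.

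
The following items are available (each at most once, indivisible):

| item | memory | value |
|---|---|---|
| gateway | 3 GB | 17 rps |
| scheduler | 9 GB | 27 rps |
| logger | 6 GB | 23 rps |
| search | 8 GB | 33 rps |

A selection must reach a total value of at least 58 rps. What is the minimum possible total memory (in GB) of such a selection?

17

Subsets with value ≥ 58, sorted by total memory:
- gateway+logger+search: memory 17, value 73
- scheduler+search: memory 17, value 60
- gateway+scheduler+logger: memory 18, value 67
- gateway+scheduler+search: memory 20, value 77
Minimum memory: 17 GB.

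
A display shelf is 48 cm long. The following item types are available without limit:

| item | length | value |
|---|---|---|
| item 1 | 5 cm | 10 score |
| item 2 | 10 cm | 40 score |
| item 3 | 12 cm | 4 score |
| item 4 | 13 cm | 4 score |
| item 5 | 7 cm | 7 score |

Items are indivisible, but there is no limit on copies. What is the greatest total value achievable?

170 score

Best value-per-unit is item 2 at 40/10; filling with it alone gives 4×40 = 160.
Optimal mix: 1×item 1 + 4×item 2 → length 45, value 170.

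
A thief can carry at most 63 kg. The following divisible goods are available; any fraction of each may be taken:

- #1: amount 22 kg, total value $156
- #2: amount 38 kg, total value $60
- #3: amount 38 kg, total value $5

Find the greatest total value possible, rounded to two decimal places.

216.39

Take in order of value per unit:
- #1 (156/22 per unit): all 22 → value 156, running total 156.00
- #2 (60/38 per unit): all 38 → value 60, running total 216.00
- #3 (5/38 per unit): 3 of 38 → value 3×5/38 = 0.3947, running total 216.39
Total 216.39.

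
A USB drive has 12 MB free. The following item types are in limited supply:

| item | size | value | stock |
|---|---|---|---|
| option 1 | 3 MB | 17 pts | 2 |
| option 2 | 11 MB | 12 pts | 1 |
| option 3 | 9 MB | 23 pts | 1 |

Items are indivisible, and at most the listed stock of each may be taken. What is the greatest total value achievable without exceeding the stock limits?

Top feasible selections:
- 1×option 1 + 1×option 3: size 12, value 40
- 2×option 1: size 6, value 34
- 1×option 3: size 9, value 23
Best: 40 pts.

40 pts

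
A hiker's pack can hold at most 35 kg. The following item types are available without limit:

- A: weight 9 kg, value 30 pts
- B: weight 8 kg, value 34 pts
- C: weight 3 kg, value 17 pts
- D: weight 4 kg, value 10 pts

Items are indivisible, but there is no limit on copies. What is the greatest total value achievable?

Best value-per-unit is C at 17/3; filling with it alone gives 11×17 = 187.
Optimal mix: 1×B + 9×C → weight 35, value 187.

187 pts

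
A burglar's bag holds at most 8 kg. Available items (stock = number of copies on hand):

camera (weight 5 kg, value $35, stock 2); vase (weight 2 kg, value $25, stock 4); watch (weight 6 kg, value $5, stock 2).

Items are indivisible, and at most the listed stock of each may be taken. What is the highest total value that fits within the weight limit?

$100

Top feasible selections:
- 4×vase: weight 8, value 100
- 3×vase: weight 6, value 75
- 1×camera + 1×vase: weight 7, value 60
Best: $100.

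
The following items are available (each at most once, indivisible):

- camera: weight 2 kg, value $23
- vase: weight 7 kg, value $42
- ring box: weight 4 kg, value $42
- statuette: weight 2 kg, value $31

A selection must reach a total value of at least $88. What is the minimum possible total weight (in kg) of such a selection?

Subsets with value ≥ 88, sorted by total weight:
- camera+ring box+statuette: weight 8, value 96
- camera+vase+statuette: weight 11, value 96
- vase+ring box+statuette: weight 13, value 115
- camera+vase+ring box: weight 13, value 107
Minimum weight: 8 kg.

8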